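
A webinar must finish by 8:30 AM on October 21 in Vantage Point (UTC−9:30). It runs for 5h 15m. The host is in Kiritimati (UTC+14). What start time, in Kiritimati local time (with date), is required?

Target end time in UTC: 8:30 AM + 9:30 = 6:00 PM on Oct 21.
Subtract 5 hours 15 minutes → start 12:45 PM UTC on Oct 21.
Kiritimati is UTC+14:00: 12:45 PM + 14:00 = 2:45 AM on Oct 22.

2:45 AM on October 22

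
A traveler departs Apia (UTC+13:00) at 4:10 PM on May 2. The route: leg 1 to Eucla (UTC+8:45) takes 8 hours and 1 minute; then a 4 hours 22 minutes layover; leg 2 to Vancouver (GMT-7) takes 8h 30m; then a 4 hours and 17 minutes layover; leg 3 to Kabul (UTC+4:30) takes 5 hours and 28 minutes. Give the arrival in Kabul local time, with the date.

2:18 PM on May 3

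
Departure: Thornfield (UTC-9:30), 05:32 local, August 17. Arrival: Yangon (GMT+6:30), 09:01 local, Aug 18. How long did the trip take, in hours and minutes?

Yangon is 16:00 ahead of Thornfield.
Clock-face elapsed time (ignoring zones) is 27 hours 29 minutes.
Actual elapsed = 27 hours 29 minutes − 16:00 = 11 hours 29 minutes.

11 hours 29 minutes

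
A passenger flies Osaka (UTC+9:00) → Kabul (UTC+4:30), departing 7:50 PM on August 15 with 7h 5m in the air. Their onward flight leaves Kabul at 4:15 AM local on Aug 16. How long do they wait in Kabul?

5 hours 50 minutes

Convert departure to UTC: 7:50 PM − 9:00 = 10:50 AM UTC on Aug 15.
Add 7 hours and 5 minutes flight time → 5:55 PM UTC.
Kabul is UTC+4:30, so local arrival = 5:55 PM + 4:30 = 10:25 PM on Aug 15.
Layover = 4:15 AM − 10:25 PM (+1 day) = 5 hours 50 minutes.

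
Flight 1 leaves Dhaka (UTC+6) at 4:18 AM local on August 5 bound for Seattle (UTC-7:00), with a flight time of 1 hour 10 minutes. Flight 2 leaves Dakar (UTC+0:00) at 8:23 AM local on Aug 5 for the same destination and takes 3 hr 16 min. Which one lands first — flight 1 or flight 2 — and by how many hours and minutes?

Flight 1 in UTC: 4:18 AM − 6:00 = 10:18 PM on Aug 4.
+1 hour 10 minutes → arrive 11:28 PM UTC on Aug 4.
Flight 2 departs at 8:23 AM UTC (Aug 5).
+3 hours and 16 minutes → arrive 11:39 AM UTC on Aug 5.
Flight 1 lands earlier by 12 hours 11 minutes.

the first, by 12 hours 11 minutes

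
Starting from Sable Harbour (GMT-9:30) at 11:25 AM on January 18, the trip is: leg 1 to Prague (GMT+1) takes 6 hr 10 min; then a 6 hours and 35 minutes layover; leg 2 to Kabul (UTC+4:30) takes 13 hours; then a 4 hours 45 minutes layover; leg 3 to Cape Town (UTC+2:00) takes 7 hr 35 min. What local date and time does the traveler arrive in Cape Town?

1:00 PM on January 20

Convert departure to UTC: 11:25 AM + 9:30 = 8:55 PM UTC on Jan 18.
Add 6 hours and 10 minutes leg 1 → 3:05 AM UTC (Jan 19).
Add 6 hours 35 minutes layover in Prague → 9:40 AM UTC.
Add 13 hours leg 2 → 10:40 PM UTC.
Add 4 hours and 45 minutes layover in Kabul → 3:25 AM UTC (Jan 20).
Add 7 hours and 35 minutes leg 3 → 11:00 AM UTC.
Cape Town is UTC+2:00, so local arrival = 11:00 AM + 2:00 = 1:00 PM on Jan 20.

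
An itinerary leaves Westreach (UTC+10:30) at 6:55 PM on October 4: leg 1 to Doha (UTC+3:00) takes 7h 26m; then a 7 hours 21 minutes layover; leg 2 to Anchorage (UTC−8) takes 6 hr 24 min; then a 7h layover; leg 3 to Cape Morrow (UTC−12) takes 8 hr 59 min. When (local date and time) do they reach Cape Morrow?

9:35 AM on Oct 5

Convert departure to UTC: 6:55 PM − 10:30 = 8:25 AM UTC on Oct 4.
Add 7 hours and 26 minutes leg 1 → 3:51 PM UTC.
Add 7 hours 21 minutes layover in Doha → 11:12 PM UTC.
Add 6 hours 24 minutes leg 2 → 5:36 AM UTC (Oct 5).
Add 7 hours layover in Anchorage → 12:36 PM UTC.
Add 8 hours and 59 minutes leg 3 → 9:35 PM UTC.
Cape Morrow is UTC−12:00, so local arrival = 9:35 PM − 12:00 = 9:35 AM on Oct 5.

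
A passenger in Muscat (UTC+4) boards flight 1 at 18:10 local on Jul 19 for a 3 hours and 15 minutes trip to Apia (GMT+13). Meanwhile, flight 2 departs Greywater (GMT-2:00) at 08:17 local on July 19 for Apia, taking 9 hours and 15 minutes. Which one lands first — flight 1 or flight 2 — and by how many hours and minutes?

the first, by 2 hours 7 minutes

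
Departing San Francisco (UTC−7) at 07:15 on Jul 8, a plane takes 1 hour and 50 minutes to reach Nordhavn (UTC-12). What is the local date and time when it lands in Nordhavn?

04:05 on Jul 8

Convert departure to UTC: 07:15 + 7:00 = 14:15 UTC on Jul 8.
Add 1 hour 50 minutes travel time → 16:05 UTC.
Nordhavn is UTC−12:00, so local arrival = 16:05 − 12:00 = 04:05 on Jul 8.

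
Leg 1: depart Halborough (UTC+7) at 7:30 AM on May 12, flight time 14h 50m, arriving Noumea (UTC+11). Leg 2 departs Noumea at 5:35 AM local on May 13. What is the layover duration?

3 hours 15 minutes

Convert departure to UTC: 7:30 AM − 7:00 = 12:30 AM UTC on May 12.
Add 14 hours and 50 minutes flight time → 3:20 PM UTC.
Noumea is UTC+11:00, so local arrival = 3:20 PM + 11:00 = 2:20 AM on May 13.
Layover = 5:35 AM − 2:20 AM = 3 hours 15 minutes.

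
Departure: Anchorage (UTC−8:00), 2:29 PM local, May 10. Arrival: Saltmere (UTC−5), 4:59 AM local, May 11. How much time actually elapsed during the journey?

11 hours 30 minutes

Departure in UTC: 2:29 PM + 8:00 = 10:29 PM on May 10.
Arrival in UTC: 4:59 AM + 5:00 = 9:59 AM on May 11.
Elapsed = 9:59 AM − 10:29 PM (+1 day) = 11 hours 30 minutes.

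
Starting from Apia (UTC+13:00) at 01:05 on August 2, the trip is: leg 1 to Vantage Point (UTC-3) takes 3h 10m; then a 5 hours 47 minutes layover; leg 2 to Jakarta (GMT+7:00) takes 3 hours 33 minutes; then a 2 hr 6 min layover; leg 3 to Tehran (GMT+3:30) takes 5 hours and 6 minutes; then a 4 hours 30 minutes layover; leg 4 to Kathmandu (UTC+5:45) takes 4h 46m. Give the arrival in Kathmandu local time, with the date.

Convert departure to UTC: 01:05 − 13:00 = 12:05 UTC on Aug 1.
Add 3 hours 10 minutes leg 1 → 15:15 UTC.
Add 5 hours and 47 minutes layover in Vantage Point → 21:02 UTC.
Add 3 hours and 33 minutes leg 2 → 00:35 UTC (Aug 2).
Add 2 hours and 6 minutes layover in Jakarta → 02:41 UTC.
Add 5 hours 6 minutes leg 3 → 07:47 UTC.
Add 4 hours and 30 minutes layover in Tehran → 12:17 UTC.
Add 4 hours 46 minutes leg 4 → 17:03 UTC.
Kathmandu is UTC+5:45, so local arrival = 17:03 + 5:45 = 22:48 on Aug 2.

22:48 on Aug 2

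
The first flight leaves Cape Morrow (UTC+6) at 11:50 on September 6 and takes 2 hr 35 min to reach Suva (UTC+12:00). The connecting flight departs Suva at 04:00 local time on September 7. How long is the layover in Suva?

Convert departure to UTC: 11:50 − 6:00 = 05:50 UTC on Sep 6.
Add 2 hours 35 minutes flight time → 08:25 UTC.
Suva is UTC+12:00, so local arrival = 08:25 + 12:00 = 20:25 on Sep 6.
Layover = 04:00 − 20:25 (+1 day) = 7 hours 35 minutes.

7 hours 35 minutes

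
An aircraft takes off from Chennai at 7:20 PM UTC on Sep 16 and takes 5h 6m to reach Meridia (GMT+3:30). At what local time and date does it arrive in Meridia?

3:56 AM on September 17

Departure is given in UTC: 7:20 PM on Sep 16.
Add 5 hours and 6 minutes → 12:26 AM UTC (Sep 17).
Meridia is UTC+3:30: 12:26 AM + 3:30 = 3:56 AM on Sep 17.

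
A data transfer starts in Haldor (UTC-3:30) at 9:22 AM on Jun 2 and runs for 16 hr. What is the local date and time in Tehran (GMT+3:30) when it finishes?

8:22 AM on June 3

Convert start to UTC: 9:22 AM + 3:30 = 12:52 PM UTC on Jun 2.
Add 16 hours duration → 4:52 AM UTC (Jun 3).
Tehran is UTC+3:30, so local end time = 4:52 AM + 3:30 = 8:22 AM on Jun 3.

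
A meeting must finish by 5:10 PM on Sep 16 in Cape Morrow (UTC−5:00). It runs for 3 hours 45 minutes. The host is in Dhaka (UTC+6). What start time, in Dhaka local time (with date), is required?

12:25 AM on September 17

Target end time in UTC: 5:10 PM + 5:00 = 10:10 PM on Sep 16.
Subtract 3 hours and 45 minutes → start 6:25 PM UTC on Sep 16.
Dhaka is UTC+6:00: 6:25 PM + 6:00 = 12:25 AM on Sep 17.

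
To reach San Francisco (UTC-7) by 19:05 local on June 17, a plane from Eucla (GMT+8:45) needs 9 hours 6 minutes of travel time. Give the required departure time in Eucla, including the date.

01:44 on June 18

Target arrival in UTC: 19:05 + 7:00 = 02:05 on Jun 18.
Subtract 9 hours 6 minutes → departure 16:59 UTC on Jun 17.
Eucla is UTC+8:45: 16:59 + 8:45 = 01:44 on Jun 18.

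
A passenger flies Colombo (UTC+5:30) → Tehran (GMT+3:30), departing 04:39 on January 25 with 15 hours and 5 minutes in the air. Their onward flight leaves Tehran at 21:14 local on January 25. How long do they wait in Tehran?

3 hours 30 minutes

Convert departure to UTC: 04:39 − 5:30 = 23:09 UTC on Jan 24.
Add 15 hours 5 minutes flight time → 14:14 UTC (Jan 25).
Tehran is UTC+3:30, so local arrival = 14:14 + 3:30 = 17:44 on Jan 25.
Layover = 21:14 − 17:44 = 3 hours 30 minutes.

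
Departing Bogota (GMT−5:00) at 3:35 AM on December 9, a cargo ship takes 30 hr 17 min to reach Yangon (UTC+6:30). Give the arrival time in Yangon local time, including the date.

Convert departure to UTC: 3:35 AM + 5:00 = 8:35 AM UTC on Dec 9.
Add 30 hours and 17 minutes travel time → 2:52 PM UTC (Dec 10).
Yangon is UTC+6:30, so local arrival = 2:52 PM + 6:30 = 9:22 PM on Dec 10.

9:22 PM on Dec 10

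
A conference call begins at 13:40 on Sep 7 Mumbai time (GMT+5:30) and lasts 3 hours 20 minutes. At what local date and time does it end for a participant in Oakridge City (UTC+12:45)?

00:15 on Sep 8

Convert start to UTC: 13:40 − 5:30 = 08:10 UTC on Sep 7.
Add 3 hours 20 minutes duration → 11:30 UTC.
Oakridge City is UTC+12:45, so local end time = 11:30 + 12:45 = 00:15 on Sep 8.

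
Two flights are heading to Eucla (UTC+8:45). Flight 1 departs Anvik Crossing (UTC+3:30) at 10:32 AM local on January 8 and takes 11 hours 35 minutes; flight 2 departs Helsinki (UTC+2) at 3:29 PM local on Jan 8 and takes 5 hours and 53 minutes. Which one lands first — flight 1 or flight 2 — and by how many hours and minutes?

Flight 1 in UTC: 10:32 AM − 3:30 = 7:02 AM on Jan 8.
+11 hours and 35 minutes → arrive 6:37 PM UTC on Jan 8.
Flight 2 in UTC: 3:29 PM − 2:00 = 1:29 PM on Jan 8.
+5 hours and 53 minutes → arrive 7:22 PM UTC on Jan 8.
Flight 1 lands earlier by 45 minutes.

the first, by 45 minutes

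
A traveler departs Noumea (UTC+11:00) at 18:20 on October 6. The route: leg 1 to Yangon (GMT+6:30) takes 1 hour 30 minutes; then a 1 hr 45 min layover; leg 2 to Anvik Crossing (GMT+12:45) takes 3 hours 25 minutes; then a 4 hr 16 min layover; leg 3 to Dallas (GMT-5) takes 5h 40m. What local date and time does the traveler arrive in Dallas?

18:56 on October 6

Convert departure to UTC: 18:20 − 11:00 = 07:20 UTC on Oct 6.
Add 1 hour and 30 minutes leg 1 → 08:50 UTC.
Add 1 hour 45 minutes layover in Yangon → 10:35 UTC.
Add 3 hours and 25 minutes leg 2 → 14:00 UTC.
Add 4 hours 16 minutes layover in Anvik Crossing → 18:16 UTC.
Add 5 hours 40 minutes leg 3 → 23:56 UTC.
Dallas is UTC−5:00, so local arrival = 23:56 − 5:00 = 18:56 on Oct 6.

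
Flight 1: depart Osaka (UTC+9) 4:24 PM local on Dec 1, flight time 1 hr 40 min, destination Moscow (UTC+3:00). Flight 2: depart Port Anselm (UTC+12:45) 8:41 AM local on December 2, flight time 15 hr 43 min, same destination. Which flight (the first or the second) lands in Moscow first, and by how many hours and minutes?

Flight 1 in UTC: 4:24 PM − 9:00 = 7:24 AM on Dec 1.
+1 hour 40 minutes → arrive 9:04 AM UTC on Dec 1.
Flight 2 in UTC: 8:41 AM − 12:45 = 7:56 PM on Dec 1.
+15 hours 43 minutes → arrive 11:39 AM UTC on Dec 2.
Flight 1 lands earlier by 26 hours 35 minutes.

the first, by 26 hours 35 minutes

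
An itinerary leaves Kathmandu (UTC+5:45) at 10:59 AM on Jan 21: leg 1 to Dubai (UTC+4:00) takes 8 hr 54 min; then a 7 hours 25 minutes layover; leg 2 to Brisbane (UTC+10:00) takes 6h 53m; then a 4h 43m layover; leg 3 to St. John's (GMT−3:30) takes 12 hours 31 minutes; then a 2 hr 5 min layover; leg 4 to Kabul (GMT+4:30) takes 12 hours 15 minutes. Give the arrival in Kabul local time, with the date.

Convert departure to UTC: 10:59 AM − 5:45 = 5:14 AM UTC on Jan 21.
Add 8 hours 54 minutes leg 1 → 2:08 PM UTC.
Add 7 hours 25 minutes layover in Dubai → 9:33 PM UTC.
Add 6 hours and 53 minutes leg 2 → 4:26 AM UTC (Jan 22).
Add 4 hours and 43 minutes layover in Brisbane → 9:09 AM UTC.
Add 12 hours 31 minutes leg 3 → 9:40 PM UTC.
Add 2 hours and 5 minutes layover in St. John's → 11:45 PM UTC.
Add 12 hours and 15 minutes leg 4 → 12:00 PM UTC (Jan 23).
Kabul is UTC+4:30, so local arrival = 12:00 PM + 4:30 = 4:30 PM on Jan 23.

4:30 PM on January 23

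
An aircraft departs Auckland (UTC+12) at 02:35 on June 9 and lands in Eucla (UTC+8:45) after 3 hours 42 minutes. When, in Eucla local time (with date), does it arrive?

Eucla is 3:15 behind Auckland.
After 3 hours 42 minutes it is 06:17 in Auckland.
Shift by the zone difference: 06:17 − 3:15 = 03:02 on Jun 9 in Eucla.

03:02 on June 9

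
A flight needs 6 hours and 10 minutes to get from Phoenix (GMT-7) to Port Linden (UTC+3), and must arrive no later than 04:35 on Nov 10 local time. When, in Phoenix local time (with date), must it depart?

12:25 on Nov 9

Target arrival in UTC: 04:35 − 3:00 = 01:35 on Nov 10.
Subtract 6 hours and 10 minutes → departure 19:25 UTC on Nov 9.
Phoenix is UTC−7:00: 19:25 − 7:00 = 12:25 on Nov 9.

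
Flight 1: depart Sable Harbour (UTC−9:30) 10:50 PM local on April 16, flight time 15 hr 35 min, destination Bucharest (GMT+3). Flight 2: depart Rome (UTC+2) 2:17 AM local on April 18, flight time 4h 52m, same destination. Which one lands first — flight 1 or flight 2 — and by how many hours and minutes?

the first, by 5 hours 14 minutes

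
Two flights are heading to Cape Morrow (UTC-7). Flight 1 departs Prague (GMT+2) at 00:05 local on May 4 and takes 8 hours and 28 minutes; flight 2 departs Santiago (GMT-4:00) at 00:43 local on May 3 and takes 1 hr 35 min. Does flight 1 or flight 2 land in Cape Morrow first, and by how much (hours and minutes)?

the second, by 24 hours 15 minutes

Flight 1 in UTC: 00:05 − 2:00 = 22:05 on May 3.
+8 hours 28 minutes → arrive 06:33 UTC on May 4.
Flight 2 in UTC: 00:43 + 4:00 = 04:43 on May 3.
+1 hour and 35 minutes → arrive 06:18 UTC on May 3.
Flight 2 lands earlier by 24 hours 15 minutes.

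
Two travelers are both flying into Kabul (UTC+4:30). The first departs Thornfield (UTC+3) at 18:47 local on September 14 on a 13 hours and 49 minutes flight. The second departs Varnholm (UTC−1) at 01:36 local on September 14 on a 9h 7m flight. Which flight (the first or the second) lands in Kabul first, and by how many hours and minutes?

the second, by 17 hours 53 minutes

Flight 1 in UTC: 18:47 − 3:00 = 15:47 on Sep 14.
+13 hours and 49 minutes → arrive 05:36 UTC on Sep 15.
Flight 2 in UTC: 01:36 + 1:00 = 02:36 on Sep 14.
+9 hours and 7 minutes → arrive 11:43 UTC on Sep 14.
Flight 2 lands earlier by 17 hours 53 minutes.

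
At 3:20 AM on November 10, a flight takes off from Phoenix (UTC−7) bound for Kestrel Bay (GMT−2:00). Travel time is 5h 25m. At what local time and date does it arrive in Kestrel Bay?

1:45 PM on November 10

Convert departure to UTC: 3:20 AM + 7:00 = 10:20 AM UTC on Nov 10.
Add 5 hours 25 minutes travel time → 3:45 PM UTC.
Kestrel Bay is UTC−2:00, so local arrival = 3:45 PM − 2:00 = 1:45 PM on Nov 10.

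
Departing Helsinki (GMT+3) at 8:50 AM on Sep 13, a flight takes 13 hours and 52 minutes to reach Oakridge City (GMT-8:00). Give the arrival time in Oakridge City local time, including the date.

11:42 AM on Sep 13

Oakridge City is 11:00 behind Helsinki.
After 13 hours and 52 minutes it is 10:42 PM in Helsinki.
Shift by the zone difference: 10:42 PM − 11:00 = 11:42 AM on Sep 13 in Oakridge City.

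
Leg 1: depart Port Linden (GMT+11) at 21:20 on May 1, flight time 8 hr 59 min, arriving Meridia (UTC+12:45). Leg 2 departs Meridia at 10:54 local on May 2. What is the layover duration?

2 hours 50 minutes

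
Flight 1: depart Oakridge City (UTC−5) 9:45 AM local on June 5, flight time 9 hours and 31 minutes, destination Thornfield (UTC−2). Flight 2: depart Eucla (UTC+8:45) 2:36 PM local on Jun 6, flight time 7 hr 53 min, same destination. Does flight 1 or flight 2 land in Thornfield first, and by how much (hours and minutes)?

Flight 1 in UTC: 9:45 AM + 5:00 = 2:45 PM on Jun 5.
+9 hours and 31 minutes → arrive 12:16 AM UTC on Jun 6.
Flight 2 in UTC: 2:36 PM − 8:45 = 5:51 AM on Jun 6.
+7 hours 53 minutes → arrive 1:44 PM UTC on Jun 6.
Flight 1 lands earlier by 13 hours 28 minutes.

the first, by 13 hours 28 minutes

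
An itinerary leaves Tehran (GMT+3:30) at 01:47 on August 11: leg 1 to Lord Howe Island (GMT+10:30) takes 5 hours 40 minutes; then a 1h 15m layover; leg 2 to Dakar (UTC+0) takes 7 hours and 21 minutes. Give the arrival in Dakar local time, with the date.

12:33 on August 11

Convert departure to UTC: 01:47 − 3:30 = 22:17 UTC on Aug 10.
Add 5 hours and 40 minutes leg 1 → 03:57 UTC (Aug 11).
Add 1 hour 15 minutes layover in Lord Howe Island → 05:12 UTC.
Add 7 hours 21 minutes leg 2 → 12:33 UTC.
Dakar is UTC+0, so local arrival is the same: 12:33 on Aug 11.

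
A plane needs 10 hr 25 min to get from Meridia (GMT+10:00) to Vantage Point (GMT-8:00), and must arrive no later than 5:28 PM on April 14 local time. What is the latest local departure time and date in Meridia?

1:03 AM on April 15

Target arrival in UTC: 5:28 PM + 8:00 = 1:28 AM on Apr 15.
Subtract 10 hours 25 minutes → departure 3:03 PM UTC on Apr 14.
Meridia is UTC+10:00: 3:03 PM + 10:00 = 1:03 AM on Apr 15.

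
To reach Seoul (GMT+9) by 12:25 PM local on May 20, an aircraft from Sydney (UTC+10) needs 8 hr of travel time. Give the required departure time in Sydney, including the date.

5:25 AM on May 20

Target arrival in UTC: 12:25 PM − 9:00 = 3:25 AM on May 20.
Subtract 8 hours → departure 7:25 PM UTC on May 19.
Sydney is UTC+10:00: 7:25 PM + 10:00 = 5:25 AM on May 20.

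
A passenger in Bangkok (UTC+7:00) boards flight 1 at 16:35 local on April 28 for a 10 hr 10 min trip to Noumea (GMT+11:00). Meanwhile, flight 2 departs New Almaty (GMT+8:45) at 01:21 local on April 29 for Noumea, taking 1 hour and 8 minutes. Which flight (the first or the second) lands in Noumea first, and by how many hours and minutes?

the second, by 2 hours 1 minute

Flight 1 in UTC: 16:35 − 7:00 = 09:35 on Apr 28.
+10 hours 10 minutes → arrive 19:45 UTC on Apr 28.
Flight 2 in UTC: 01:21 − 8:45 = 16:36 on Apr 28.
+1 hour and 8 minutes → arrive 17:44 UTC on Apr 28.
Flight 2 lands earlier by 2 hours 1 minute.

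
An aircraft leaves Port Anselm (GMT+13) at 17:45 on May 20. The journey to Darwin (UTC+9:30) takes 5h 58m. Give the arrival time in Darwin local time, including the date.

20:13 on May 20

Convert departure to UTC: 17:45 − 13:00 = 04:45 UTC on May 20.
Add 5 hours and 58 minutes travel time → 10:43 UTC.
Darwin is UTC+9:30, so local arrival = 10:43 + 9:30 = 20:13 on May 20.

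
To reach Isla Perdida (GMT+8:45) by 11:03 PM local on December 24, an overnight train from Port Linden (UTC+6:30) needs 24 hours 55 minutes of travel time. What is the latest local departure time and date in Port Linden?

7:53 PM on Dec 23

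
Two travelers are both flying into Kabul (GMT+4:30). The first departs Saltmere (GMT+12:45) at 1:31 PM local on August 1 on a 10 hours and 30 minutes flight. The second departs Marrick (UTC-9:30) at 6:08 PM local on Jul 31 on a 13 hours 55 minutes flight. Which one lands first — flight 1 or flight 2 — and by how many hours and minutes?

Flight 1 in UTC: 1:31 PM − 12:45 = 12:46 AM on Aug 1.
+10 hours 30 minutes → arrive 11:16 AM UTC on Aug 1.
Flight 2 in UTC: 6:08 PM + 9:30 = 3:38 AM on Aug 1.
+13 hours and 55 minutes → arrive 5:33 PM UTC on Aug 1.
Flight 1 lands earlier by 6 hours 17 minutes.

the first, by 6 hours 17 minutes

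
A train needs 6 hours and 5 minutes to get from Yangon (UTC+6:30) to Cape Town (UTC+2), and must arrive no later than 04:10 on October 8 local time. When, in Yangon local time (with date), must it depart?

02:35 on October 8

Target arrival in UTC: 04:10 − 2:00 = 02:10 on Oct 8.
Subtract 6 hours 5 minutes → departure 20:05 UTC on Oct 7.
Yangon is UTC+6:30: 20:05 + 6:30 = 02:35 on Oct 8.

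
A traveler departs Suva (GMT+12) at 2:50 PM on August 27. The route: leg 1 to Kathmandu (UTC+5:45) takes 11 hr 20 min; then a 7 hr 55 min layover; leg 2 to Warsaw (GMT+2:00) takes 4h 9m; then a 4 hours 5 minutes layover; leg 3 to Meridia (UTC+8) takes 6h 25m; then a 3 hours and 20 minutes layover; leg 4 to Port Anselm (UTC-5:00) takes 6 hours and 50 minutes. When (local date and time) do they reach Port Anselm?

Convert departure to UTC: 2:50 PM − 12:00 = 2:50 AM UTC on Aug 27.
Add 11 hours and 20 minutes leg 1 → 2:10 PM UTC.
Add 7 hours and 55 minutes layover in Kathmandu → 10:05 PM UTC.
Add 4 hours and 9 minutes leg 2 → 2:14 AM UTC (Aug 28).
Add 4 hours 5 minutes layover in Warsaw → 6:19 AM UTC.
Add 6 hours and 25 minutes leg 3 → 12:44 PM UTC.
Add 3 hours 20 minutes layover in Meridia → 4:04 PM UTC.
Add 6 hours and 50 minutes leg 4 → 10:54 PM UTC.
Port Anselm is UTC−5:00, so local arrival = 10:54 PM − 5:00 = 5:54 PM on Aug 28.

5:54 PM on August 28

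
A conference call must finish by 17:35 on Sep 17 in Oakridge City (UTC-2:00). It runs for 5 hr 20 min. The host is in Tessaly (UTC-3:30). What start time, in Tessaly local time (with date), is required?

10:45 on Sep 17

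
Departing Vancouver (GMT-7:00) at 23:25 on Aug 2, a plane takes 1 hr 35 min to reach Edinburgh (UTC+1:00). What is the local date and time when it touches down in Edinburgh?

09:00 on Aug 3

Edinburgh is 8:00 ahead of Vancouver.
After 1 hour and 35 minutes it is 01:00 (Aug 3) in Vancouver.
Shift by the zone difference: 01:00 + 8:00 = 09:00 on Aug 3 in Edinburgh.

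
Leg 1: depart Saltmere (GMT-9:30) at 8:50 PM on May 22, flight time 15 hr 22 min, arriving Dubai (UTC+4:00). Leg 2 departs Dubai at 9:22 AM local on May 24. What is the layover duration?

Convert departure to UTC: 8:50 PM + 9:30 = 6:20 AM UTC on May 23.
Add 15 hours and 22 minutes flight time → 9:42 PM UTC.
Dubai is UTC+4:00, so local arrival = 9:42 PM + 4:00 = 1:42 AM on May 24.
Layover = 9:22 AM − 1:42 AM = 7 hours 40 minutes.

7 hours 40 minutes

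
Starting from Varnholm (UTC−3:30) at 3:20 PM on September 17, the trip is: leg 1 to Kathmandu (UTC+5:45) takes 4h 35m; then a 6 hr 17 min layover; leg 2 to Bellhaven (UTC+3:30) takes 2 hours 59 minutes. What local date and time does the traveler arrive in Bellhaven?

12:11 PM on Sep 18

Convert departure to UTC: 3:20 PM + 3:30 = 6:50 PM UTC on Sep 17.
Add 4 hours and 35 minutes leg 1 → 11:25 PM UTC.
Add 6 hours 17 minutes layover in Kathmandu → 5:42 AM UTC (Sep 18).
Add 2 hours 59 minutes leg 2 → 8:41 AM UTC.
Bellhaven is UTC+3:30, so local arrival = 8:41 AM + 3:30 = 12:11 PM on Sep 18.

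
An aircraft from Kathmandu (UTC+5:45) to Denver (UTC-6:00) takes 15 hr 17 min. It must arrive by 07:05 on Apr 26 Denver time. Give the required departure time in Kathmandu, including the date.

Target arrival in UTC: 07:05 + 6:00 = 13:05 on Apr 26.
Subtract 15 hours and 17 minutes → departure 21:48 UTC on Apr 25.
Kathmandu is UTC+5:45: 21:48 + 5:45 = 03:33 on Apr 26.

03:33 on April 26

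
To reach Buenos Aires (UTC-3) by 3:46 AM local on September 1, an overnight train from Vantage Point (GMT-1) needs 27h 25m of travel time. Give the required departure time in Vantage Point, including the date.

Target arrival in UTC: 3:46 AM + 3:00 = 6:46 AM on Sep 1.
Subtract 27 hours 25 minutes → departure 3:21 AM UTC on Aug 31.
Vantage Point is UTC−1:00: 3:21 AM − 1:00 = 2:21 AM on Aug 31.

2:21 AM on August 31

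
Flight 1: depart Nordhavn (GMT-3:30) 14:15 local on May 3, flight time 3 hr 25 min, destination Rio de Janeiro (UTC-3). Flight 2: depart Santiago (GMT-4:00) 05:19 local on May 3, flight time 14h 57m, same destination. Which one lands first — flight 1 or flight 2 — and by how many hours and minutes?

Flight 1 in UTC: 14:15 + 3:30 = 17:45 on May 3.
+3 hours 25 minutes → arrive 21:10 UTC on May 3.
Flight 2 in UTC: 05:19 + 4:00 = 09:19 on May 3.
+14 hours and 57 minutes → arrive 00:16 UTC on May 4.
Flight 1 lands earlier by 3 hours 6 minutes.

the first, by 3 hours 6 minutes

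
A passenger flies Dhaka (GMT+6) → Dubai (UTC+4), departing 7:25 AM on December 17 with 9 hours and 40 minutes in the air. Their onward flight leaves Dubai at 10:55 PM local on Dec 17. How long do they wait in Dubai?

Convert departure to UTC: 7:25 AM − 6:00 = 1:25 AM UTC on Dec 17.
Add 9 hours 40 minutes flight time → 11:05 AM UTC.
Dubai is UTC+4:00, so local arrival = 11:05 AM + 4:00 = 3:05 PM on Dec 17.
Layover = 10:55 PM − 3:05 PM = 7 hours 50 minutes.

7 hours 50 minutes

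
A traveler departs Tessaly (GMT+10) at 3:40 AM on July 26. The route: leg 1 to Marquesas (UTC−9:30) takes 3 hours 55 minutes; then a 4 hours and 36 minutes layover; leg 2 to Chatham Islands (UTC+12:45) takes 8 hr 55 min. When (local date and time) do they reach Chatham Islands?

11:51 PM on July 26

Convert departure to UTC: 3:40 AM − 10:00 = 5:40 PM UTC on Jul 25.
Add 3 hours and 55 minutes leg 1 → 9:35 PM UTC.
Add 4 hours 36 minutes layover in Marquesas → 2:11 AM UTC (Jul 26).
Add 8 hours and 55 minutes leg 2 → 11:06 AM UTC.
Chatham Islands is UTC+12:45, so local arrival = 11:06 AM + 12:45 = 11:51 PM on Jul 26.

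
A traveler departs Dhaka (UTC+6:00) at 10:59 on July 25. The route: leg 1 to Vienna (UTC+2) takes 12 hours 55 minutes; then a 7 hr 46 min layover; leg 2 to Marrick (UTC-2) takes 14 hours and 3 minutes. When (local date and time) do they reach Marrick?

Convert departure to UTC: 10:59 − 6:00 = 04:59 UTC on Jul 25.
Add 12 hours 55 minutes leg 1 → 17:54 UTC.
Add 7 hours 46 minutes layover in Vienna → 01:40 UTC (Jul 26).
Add 14 hours 3 minutes leg 2 → 15:43 UTC.
Marrick is UTC−2:00, so local arrival = 15:43 − 2:00 = 13:43 on Jul 26.

13:43 on July 26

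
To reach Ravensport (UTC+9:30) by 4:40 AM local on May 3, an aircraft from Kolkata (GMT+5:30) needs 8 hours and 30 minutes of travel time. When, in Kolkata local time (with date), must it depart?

Target arrival in UTC: 4:40 AM − 9:30 = 7:10 PM on May 2.
Subtract 8 hours 30 minutes → departure 10:40 AM UTC on May 2.
Kolkata is UTC+5:30: 10:40 AM + 5:30 = 4:10 PM on May 2.

4:10 PM on May 2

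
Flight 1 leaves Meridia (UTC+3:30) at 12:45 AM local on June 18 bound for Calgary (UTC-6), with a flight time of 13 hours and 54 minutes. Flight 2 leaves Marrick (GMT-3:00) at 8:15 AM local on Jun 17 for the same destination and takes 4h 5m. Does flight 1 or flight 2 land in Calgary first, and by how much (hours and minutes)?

Flight 1 in UTC: 12:45 AM − 3:30 = 9:15 PM on Jun 17.
+13 hours 54 minutes → arrive 11:09 AM UTC on Jun 18.
Flight 2 in UTC: 8:15 AM + 3:00 = 11:15 AM on Jun 17.
+4 hours and 5 minutes → arrive 3:20 PM UTC on Jun 17.
Flight 2 lands earlier by 19 hours 49 minutes.

the second, by 19 hours 49 minutes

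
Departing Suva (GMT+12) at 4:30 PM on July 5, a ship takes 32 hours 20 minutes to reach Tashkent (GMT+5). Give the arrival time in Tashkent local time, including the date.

5:50 PM on Jul 6

Convert departure to UTC: 4:30 PM − 12:00 = 4:30 AM UTC on Jul 5.
Add 32 hours 20 minutes travel time → 12:50 PM UTC (Jul 6).
Tashkent is UTC+5:00, so local arrival = 12:50 PM + 5:00 = 5:50 PM on Jul 6.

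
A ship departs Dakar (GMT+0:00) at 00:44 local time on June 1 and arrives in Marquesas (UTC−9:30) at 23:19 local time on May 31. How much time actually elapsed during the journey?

Departure is already UTC: 00:44 on Jun 1.
Arrival in UTC: 23:19 + 9:30 = 08:49 on Jun 1.
Elapsed = 08:49 − 00:44 = 8 hours 5 minutes.

8 hours 5 minutes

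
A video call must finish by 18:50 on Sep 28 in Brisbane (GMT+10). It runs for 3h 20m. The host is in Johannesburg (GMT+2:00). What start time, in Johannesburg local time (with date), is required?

07:30 on Sep 28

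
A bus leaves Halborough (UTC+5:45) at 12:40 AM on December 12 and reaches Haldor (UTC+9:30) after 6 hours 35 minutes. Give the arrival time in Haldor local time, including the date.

Convert departure to UTC: 12:40 AM − 5:45 = 6:55 PM UTC on Dec 11.
Add 6 hours and 35 minutes travel time → 1:30 AM UTC (Dec 12).
Haldor is UTC+9:30, so local arrival = 1:30 AM + 9:30 = 11:00 AM on Dec 12.

11:00 AM on December 12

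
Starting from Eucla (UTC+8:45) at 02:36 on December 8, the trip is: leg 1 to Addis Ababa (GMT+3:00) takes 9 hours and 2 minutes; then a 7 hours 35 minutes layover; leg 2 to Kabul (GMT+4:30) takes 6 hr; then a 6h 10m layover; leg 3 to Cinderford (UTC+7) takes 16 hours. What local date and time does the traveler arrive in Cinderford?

Convert departure to UTC: 02:36 − 8:45 = 17:51 UTC on Dec 7.
Add 9 hours and 2 minutes leg 1 → 02:53 UTC (Dec 8).
Add 7 hours and 35 minutes layover in Addis Ababa → 10:28 UTC.
Add 6 hours leg 2 → 16:28 UTC.
Add 6 hours and 10 minutes layover in Kabul → 22:38 UTC.
Add 16 hours leg 3 → 14:38 UTC (Dec 9).
Cinderford is UTC+7:00, so local arrival = 14:38 + 7:00 = 21:38 on Dec 9.

21:38 on Dec 9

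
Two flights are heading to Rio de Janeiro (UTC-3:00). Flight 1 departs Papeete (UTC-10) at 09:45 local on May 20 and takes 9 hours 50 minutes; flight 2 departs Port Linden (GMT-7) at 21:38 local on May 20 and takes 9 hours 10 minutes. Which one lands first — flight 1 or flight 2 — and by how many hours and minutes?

Flight 1 in UTC: 09:45 + 10:00 = 19:45 on May 20.
+9 hours 50 minutes → arrive 05:35 UTC on May 21.
Flight 2 in UTC: 21:38 + 7:00 = 04:38 on May 21.
+9 hours 10 minutes → arrive 13:48 UTC on May 21.
Flight 1 lands earlier by 8 hours 13 minutes.

the first, by 8 hours 13 minutes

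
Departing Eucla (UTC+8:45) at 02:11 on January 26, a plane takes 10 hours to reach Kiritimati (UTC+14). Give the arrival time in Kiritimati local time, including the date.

Convert departure to UTC: 02:11 − 8:45 = 17:26 UTC on Jan 25.
Add 10 hours travel time → 03:26 UTC (Jan 26).
Kiritimati is UTC+14:00, so local arrival = 03:26 + 14:00 = 17:26 on Jan 26.

17:26 on Jan 26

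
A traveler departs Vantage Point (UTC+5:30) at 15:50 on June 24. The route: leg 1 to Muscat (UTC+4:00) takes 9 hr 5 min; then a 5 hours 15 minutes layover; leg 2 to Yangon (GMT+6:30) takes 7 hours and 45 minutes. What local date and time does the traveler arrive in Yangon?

14:55 on June 25

Convert departure to UTC: 15:50 − 5:30 = 10:20 UTC on Jun 24.
Add 9 hours 5 minutes leg 1 → 19:25 UTC.
Add 5 hours 15 minutes layover in Muscat → 00:40 UTC (Jun 25).
Add 7 hours and 45 minutes leg 2 → 08:25 UTC.
Yangon is UTC+6:30, so local arrival = 08:25 + 6:30 = 14:55 on Jun 25.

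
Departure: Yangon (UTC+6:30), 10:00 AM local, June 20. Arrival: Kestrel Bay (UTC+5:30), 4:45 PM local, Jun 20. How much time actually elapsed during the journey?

7 hours 45 minutes

Departure in UTC: 10:00 AM − 6:30 = 3:30 AM on Jun 20.
Arrival in UTC: 4:45 PM − 5:30 = 11:15 AM on Jun 20.
Elapsed = 11:15 AM − 3:30 AM = 7 hours 45 minutes.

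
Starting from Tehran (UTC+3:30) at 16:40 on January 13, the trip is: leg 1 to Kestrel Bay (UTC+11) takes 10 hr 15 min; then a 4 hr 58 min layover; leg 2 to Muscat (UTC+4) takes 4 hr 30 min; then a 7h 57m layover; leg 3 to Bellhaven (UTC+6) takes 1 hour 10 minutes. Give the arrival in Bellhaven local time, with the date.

00:00 on January 15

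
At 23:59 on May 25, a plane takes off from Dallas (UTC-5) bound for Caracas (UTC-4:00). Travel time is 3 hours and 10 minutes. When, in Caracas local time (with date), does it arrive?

04:09 on May 26

Caracas is 1:00 ahead of Dallas.
After 3 hours 10 minutes it is 03:09 (May 26) in Dallas.
Shift by the zone difference: 03:09 + 1:00 = 04:09 on May 26 in Caracas.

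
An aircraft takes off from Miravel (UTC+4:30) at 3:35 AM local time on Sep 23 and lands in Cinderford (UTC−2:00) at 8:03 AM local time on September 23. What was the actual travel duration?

Departure in UTC: 3:35 AM − 4:30 = 11:05 PM on Sep 22.
Arrival in UTC: 8:03 AM + 2:00 = 10:03 AM on Sep 23.
Elapsed = 10:03 AM − 11:05 PM (+1 day) = 10 hours 58 minutes.

10 hours 58 minutes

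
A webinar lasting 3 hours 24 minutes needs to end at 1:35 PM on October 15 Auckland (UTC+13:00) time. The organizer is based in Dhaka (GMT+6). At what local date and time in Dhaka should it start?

3:11 AM on October 15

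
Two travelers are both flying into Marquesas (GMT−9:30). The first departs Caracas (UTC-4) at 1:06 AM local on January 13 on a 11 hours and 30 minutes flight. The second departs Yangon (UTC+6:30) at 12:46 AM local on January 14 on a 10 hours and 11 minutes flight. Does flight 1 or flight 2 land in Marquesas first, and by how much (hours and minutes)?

Flight 1 in UTC: 1:06 AM + 4:00 = 5:06 AM on Jan 13.
+11 hours and 30 minutes → arrive 4:36 PM UTC on Jan 13.
Flight 2 in UTC: 12:46 AM − 6:30 = 6:16 PM on Jan 13.
+10 hours 11 minutes → arrive 4:27 AM UTC on Jan 14.
Flight 1 lands earlier by 11 hours 51 minutes.

the first, by 11 hours 51 minutes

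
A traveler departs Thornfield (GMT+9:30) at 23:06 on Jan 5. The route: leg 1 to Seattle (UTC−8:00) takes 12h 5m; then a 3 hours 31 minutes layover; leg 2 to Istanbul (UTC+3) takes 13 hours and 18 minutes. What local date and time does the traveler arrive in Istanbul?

Convert departure to UTC: 23:06 − 9:30 = 13:36 UTC on Jan 5.
Add 12 hours and 5 minutes leg 1 → 01:41 UTC (Jan 6).
Add 3 hours 31 minutes layover in Seattle → 05:12 UTC.
Add 13 hours 18 minutes leg 2 → 18:30 UTC.
Istanbul is UTC+3:00, so local arrival = 18:30 + 3:00 = 21:30 on Jan 6.

21:30 on Jan 6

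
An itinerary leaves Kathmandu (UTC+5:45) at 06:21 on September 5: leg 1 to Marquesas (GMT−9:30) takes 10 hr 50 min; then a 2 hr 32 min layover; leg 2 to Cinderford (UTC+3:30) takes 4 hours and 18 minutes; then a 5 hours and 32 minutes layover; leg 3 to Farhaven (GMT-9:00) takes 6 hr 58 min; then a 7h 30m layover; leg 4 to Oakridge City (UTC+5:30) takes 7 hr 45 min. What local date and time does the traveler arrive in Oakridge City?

Convert departure to UTC: 06:21 − 5:45 = 00:36 UTC on Sep 5.
Add 10 hours 50 minutes leg 1 → 11:26 UTC.
Add 2 hours and 32 minutes layover in Marquesas → 13:58 UTC.
Add 4 hours 18 minutes leg 2 → 18:16 UTC.
Add 5 hours and 32 minutes layover in Cinderford → 23:48 UTC.
Add 6 hours 58 minutes leg 3 → 06:46 UTC (Sep 6).
Add 7 hours and 30 minutes layover in Farhaven → 14:16 UTC.
Add 7 hours 45 minutes leg 4 → 22:01 UTC.
Oakridge City is UTC+5:30, so local arrival = 22:01 + 5:30 = 03:31 on Sep 7.

03:31 on September 7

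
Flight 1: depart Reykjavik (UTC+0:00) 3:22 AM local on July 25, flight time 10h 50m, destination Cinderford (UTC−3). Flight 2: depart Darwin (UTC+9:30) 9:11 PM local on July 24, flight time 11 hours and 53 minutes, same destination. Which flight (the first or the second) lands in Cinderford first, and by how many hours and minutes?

Flight 1 departs at 3:22 AM UTC (Jul 25).
+10 hours 50 minutes → arrive 2:12 PM UTC on Jul 25.
Flight 2 in UTC: 9:11 PM − 9:30 = 11:41 AM on Jul 24.
+11 hours 53 minutes → arrive 11:34 PM UTC on Jul 24.
Flight 2 lands earlier by 14 hours 38 minutes.

the second, by 14 hours 38 minutes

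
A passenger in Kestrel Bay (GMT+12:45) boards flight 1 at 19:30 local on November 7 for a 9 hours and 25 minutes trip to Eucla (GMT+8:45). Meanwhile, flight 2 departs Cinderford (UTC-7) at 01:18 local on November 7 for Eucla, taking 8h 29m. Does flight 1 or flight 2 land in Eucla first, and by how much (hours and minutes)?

the first, by 37 minutes

Flight 1 in UTC: 19:30 − 12:45 = 06:45 on Nov 7.
+9 hours 25 minutes → arrive 16:10 UTC on Nov 7.
Flight 2 in UTC: 01:18 + 7:00 = 08:18 on Nov 7.
+8 hours 29 minutes → arrive 16:47 UTC on Nov 7.
Flight 1 lands earlier by 37 minutes.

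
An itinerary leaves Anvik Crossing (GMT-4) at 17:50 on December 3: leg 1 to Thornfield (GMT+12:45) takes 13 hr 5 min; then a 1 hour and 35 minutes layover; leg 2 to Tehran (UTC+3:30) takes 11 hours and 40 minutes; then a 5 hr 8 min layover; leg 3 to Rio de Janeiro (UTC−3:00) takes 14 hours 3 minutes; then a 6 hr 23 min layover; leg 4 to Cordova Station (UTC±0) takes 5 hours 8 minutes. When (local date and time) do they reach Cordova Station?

Convert departure to UTC: 17:50 + 4:00 = 21:50 UTC on Dec 3.
Add 13 hours 5 minutes leg 1 → 10:55 UTC (Dec 4).
Add 1 hour and 35 minutes layover in Thornfield → 12:30 UTC.
Add 11 hours and 40 minutes leg 2 → 00:10 UTC (Dec 5).
Add 5 hours 8 minutes layover in Tehran → 05:18 UTC.
Add 14 hours 3 minutes leg 3 → 19:21 UTC.
Add 6 hours 23 minutes layover in Rio de Janeiro → 01:44 UTC (Dec 6).
Add 5 hours 8 minutes leg 4 → 06:52 UTC.
Cordova Station is UTC+0, so local arrival is the same: 06:52 on Dec 6.

06:52 on December 6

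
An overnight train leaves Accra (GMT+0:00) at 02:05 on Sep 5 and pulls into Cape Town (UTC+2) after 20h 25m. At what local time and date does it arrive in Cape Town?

00:30 on Sep 6

Cape Town is 2:00 ahead of Accra.
After 20 hours 25 minutes it is 22:30 in Accra.
Shift by the zone difference: 22:30 + 2:00 = 00:30 on Sep 6 in Cape Town.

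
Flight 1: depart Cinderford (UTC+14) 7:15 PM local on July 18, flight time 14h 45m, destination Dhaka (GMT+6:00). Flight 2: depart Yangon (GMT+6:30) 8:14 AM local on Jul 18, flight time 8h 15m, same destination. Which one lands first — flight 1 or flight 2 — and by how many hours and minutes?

Flight 1 in UTC: 7:15 PM − 14:00 = 5:15 AM on Jul 18.
+14 hours 45 minutes → arrive 8:00 PM UTC on Jul 18.
Flight 2 in UTC: 8:14 AM − 6:30 = 1:44 AM on Jul 18.
+8 hours and 15 minutes → arrive 9:59 AM UTC on Jul 18.
Flight 2 lands earlier by 10 hours 1 minute.

the second, by 10 hours 1 minute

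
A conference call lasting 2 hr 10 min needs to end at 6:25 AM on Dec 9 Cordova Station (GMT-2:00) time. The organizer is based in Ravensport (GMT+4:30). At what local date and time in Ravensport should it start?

10:45 AM on December 9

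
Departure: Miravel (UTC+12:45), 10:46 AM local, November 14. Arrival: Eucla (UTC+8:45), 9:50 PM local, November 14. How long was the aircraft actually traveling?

Departure in UTC: 10:46 AM − 12:45 = 10:01 PM on Nov 13.
Arrival in UTC: 9:50 PM − 8:45 = 1:05 PM on Nov 14.
Elapsed = 1:05 PM − 10:01 PM (+1 day) = 15 hours 4 minutes.

15 hours 4 minutes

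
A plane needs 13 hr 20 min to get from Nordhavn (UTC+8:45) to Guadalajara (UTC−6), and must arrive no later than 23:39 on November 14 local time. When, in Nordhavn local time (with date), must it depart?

Target arrival in UTC: 23:39 + 6:00 = 05:39 on Nov 15.
Subtract 13 hours and 20 minutes → departure 16:19 UTC on Nov 14.
Nordhavn is UTC+8:45: 16:19 + 8:45 = 01:04 on Nov 15.

01:04 on November 15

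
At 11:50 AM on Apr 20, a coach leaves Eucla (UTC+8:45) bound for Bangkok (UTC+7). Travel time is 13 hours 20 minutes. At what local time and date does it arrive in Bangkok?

Convert departure to UTC: 11:50 AM − 8:45 = 3:05 AM UTC on Apr 20.
Add 13 hours and 20 minutes travel time → 4:25 PM UTC.
Bangkok is UTC+7:00, so local arrival = 4:25 PM + 7:00 = 11:25 PM on Apr 20.

11:25 PM on April 20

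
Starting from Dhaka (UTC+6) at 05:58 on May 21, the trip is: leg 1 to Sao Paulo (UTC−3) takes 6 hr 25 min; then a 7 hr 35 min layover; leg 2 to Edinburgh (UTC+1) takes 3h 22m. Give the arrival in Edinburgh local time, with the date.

18:20 on May 21

Convert departure to UTC: 05:58 − 6:00 = 23:58 UTC on May 20.
Add 6 hours 25 minutes leg 1 → 06:23 UTC (May 21).
Add 7 hours 35 minutes layover in Sao Paulo → 13:58 UTC.
Add 3 hours and 22 minutes leg 2 → 17:20 UTC.
Edinburgh is UTC+1:00, so local arrival = 17:20 + 1:00 = 18:20 on May 21.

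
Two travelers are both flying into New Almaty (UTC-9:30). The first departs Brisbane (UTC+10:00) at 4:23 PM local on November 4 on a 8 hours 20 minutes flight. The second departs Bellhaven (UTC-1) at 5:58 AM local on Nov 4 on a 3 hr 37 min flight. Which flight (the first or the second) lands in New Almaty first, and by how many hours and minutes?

Flight 1 in UTC: 4:23 PM − 10:00 = 6:23 AM on Nov 4.
+8 hours 20 minutes → arrive 2:43 PM UTC on Nov 4.
Flight 2 in UTC: 5:58 AM + 1:00 = 6:58 AM on Nov 4.
+3 hours and 37 minutes → arrive 10:35 AM UTC on Nov 4.
Flight 2 lands earlier by 4 hours 8 minutes.

the second, by 4 hours 8 minutes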